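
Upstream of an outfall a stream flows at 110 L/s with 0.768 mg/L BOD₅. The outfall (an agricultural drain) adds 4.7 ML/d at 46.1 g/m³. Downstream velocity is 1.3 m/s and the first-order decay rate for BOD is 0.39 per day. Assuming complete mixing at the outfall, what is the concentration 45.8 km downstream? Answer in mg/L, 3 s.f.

4.7 ML/d = 0.0544 m³/s.
110 L/s = 0.11 m³/s.
After complete mixing, C₀ = (0.0544·46.1 + 0.11·0.768) / 0.1644 = 15.77 mg/L.
Travel time t = 4.58e+04 m / 1.3 m/s = 3.523e+04 s = 0.4078 d.
C = 15.77·exp(−0.39·0.4078) = 15.77·0.853 = 13.45 mg/L.

13.4 mg/L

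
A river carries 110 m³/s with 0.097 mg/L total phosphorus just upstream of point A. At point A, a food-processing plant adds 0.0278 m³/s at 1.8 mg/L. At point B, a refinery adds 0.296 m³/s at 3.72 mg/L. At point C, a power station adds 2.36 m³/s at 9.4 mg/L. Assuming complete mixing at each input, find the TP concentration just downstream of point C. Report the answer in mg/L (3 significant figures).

0.302 mg/L

After input A: C = (110·0.097 + 0.0278·1.8) / 110 = 0.09743 mg/L.
After input B: C = (110·0.09743 + 0.296·3.72) / 110.3 = 0.1071 mg/L.
After input C: C = (110.3·0.1071 + 2.36·9.4) / 112.7 = 0.3018 mg/L.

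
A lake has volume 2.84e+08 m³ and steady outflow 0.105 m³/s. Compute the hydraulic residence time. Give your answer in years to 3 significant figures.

Q = 0.105 m³/s × 3.156e+07 s/yr = 3.314e+06 m³/yr.
Hydraulic residence time τ = V/Q = 2.84e+08/3.314e+06 = 85.71 yr.

85.7 yr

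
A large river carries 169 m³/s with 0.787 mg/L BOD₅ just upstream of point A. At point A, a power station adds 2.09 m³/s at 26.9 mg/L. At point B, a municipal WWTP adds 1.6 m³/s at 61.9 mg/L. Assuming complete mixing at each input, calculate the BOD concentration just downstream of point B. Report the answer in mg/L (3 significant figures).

1.67 mg/L

After input A: C = (169·0.787 + 2.09·26.9) / 171.1 = 1.106 mg/L.
After input B: C = (171.1·1.106 + 1.6·61.9) / 172.7 = 1.669 mg/L.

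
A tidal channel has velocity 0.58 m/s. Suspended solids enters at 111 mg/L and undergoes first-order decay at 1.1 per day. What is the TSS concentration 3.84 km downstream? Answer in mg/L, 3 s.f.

Travel time t = 3.84 km / 0.58 m/s = 3840/0.58 = 6621 s = 0.07663 d.
First-order decay: C = 111·exp(−1.1·0.07663) = 111·0.9192 = 102 mg/L.

102 mg/L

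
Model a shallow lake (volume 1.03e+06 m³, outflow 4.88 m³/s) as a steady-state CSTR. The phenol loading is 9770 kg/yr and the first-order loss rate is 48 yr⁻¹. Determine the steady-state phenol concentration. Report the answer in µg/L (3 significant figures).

Outflow Q = 4.88 m³/s × 3.156e+07 s/yr = 1.54e+08 m³/yr.
Steady-state CSTR mass balance: W = Q·C + k·V·C, so C = W/(Q + kV).
Q + kV = 1.54e+08 + 48·1.03e+06 = 2.034e+08 m³/yr.
C = 9770/2.034e+08 = 4.802e-05 kg/m³ = 0.04802 mg/L = 48.02 µg/L.

48.0 µg/L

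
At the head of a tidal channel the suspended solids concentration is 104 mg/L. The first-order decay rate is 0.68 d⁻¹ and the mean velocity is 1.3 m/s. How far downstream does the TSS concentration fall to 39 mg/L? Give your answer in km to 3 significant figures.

162 km

From C = C₀·e^(−kt), t = ln(C₀/C)/k = ln(104/39)/0.68 = 0.9808/0.68 = 1.442 d.
Distance = v·t = 1.3 m/s × 1.246e+05 s = 1.62e+05 m = 162 km.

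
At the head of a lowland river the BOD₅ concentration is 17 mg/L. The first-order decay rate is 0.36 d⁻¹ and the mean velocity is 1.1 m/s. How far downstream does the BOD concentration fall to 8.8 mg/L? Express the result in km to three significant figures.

From C = C₀·e^(−kt), t = ln(C₀/C)/k = ln(17/8.8)/0.36 = 0.6585/0.36 = 1.829 d.
Distance = v·t = 1.1 m/s × 1.58e+05 s = 1.738e+05 m = 173.8 km.

174 km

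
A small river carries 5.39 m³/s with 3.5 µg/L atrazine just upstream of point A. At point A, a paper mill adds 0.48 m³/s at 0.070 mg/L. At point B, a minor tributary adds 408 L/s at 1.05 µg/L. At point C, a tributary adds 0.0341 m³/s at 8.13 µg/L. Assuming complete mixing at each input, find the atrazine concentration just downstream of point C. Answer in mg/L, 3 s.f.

3.5 µg/L = 0.0035 mg/L.
After input A: C = (5.39·0.0035 + 0.48·0.07) / 5.87 = 0.008938 mg/L.
408 L/s = 0.408 m³/s.
1.05 µg/L = 0.00105 mg/L.
After input B: C = (5.87·0.008938 + 0.408·0.00105) / 6.278 = 0.008425 mg/L.
8.13 µg/L = 0.00813 mg/L.
After input C: C = (6.278·0.008425 + 0.0341·0.00813) / 6.312 = 0.008424 mg/L.

0.00842 mg/L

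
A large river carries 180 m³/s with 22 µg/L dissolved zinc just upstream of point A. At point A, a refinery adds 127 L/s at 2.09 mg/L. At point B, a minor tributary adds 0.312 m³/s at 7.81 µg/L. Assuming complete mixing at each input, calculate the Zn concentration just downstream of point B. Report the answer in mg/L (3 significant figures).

22 µg/L = 0.022 mg/L.
127 L/s = 0.127 m³/s.
After input A: C = (180·0.022 + 0.127·2.09) / 180.1 = 0.02346 mg/L.
7.81 µg/L = 0.00781 mg/L.
After input B: C = (180.1·0.02346 + 0.312·0.00781) / 180.4 = 0.02343 mg/L.

0.0234 mg/L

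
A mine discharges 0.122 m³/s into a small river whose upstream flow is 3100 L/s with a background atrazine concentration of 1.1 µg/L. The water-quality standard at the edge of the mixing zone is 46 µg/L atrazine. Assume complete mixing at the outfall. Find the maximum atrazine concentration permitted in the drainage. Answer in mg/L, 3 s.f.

3100 L/s = 3.1 m³/s.
1.1 µg/L = 0.0011 mg/L.
46 µg/L = 0.046 mg/L.
Mass balance: 0.046·3.222 = 0.122·Cₑ + 3.1·0.0011.
Cₑ = (0.1482 − 0.00341) / 0.122 = 1.187 mg/L.

1.19 mg/L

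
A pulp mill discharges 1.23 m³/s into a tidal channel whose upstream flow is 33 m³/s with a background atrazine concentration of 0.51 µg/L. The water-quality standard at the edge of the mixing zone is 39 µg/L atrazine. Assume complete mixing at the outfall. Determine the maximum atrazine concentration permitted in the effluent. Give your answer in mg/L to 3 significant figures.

1.07 mg/L

0.51 µg/L = 0.00051 mg/L.
39 µg/L = 0.039 mg/L.
Mass balance: 0.039·34.23 = 1.23·Cₑ + 33·0.00051.
Cₑ = (1.335 − 0.01683) / 1.23 = 1.072 mg/L.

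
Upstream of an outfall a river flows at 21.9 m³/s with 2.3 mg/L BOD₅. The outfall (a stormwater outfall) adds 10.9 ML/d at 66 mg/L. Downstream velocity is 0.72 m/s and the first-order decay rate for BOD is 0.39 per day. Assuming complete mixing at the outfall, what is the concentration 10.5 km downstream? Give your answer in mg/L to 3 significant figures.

2.50 mg/L

10.9 ML/d = 0.1262 m³/s.
After complete mixing, C₀ = (0.1262·66 + 21.9·2.3) / 22.03 = 2.665 mg/L.
Travel time t = 1.05e+04 m / 0.72 m/s = 1.458e+04 s = 0.1688 d.
C = 2.665·exp(−0.39·0.1688) = 2.665·0.9363 = 2.495 mg/L.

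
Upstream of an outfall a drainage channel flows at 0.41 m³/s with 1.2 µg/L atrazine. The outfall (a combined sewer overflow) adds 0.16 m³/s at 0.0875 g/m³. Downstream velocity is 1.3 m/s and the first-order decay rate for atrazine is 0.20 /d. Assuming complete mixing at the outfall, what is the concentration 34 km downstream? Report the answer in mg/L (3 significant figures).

0.0239 mg/L

1.2 µg/L = 0.0012 mg/L.
After complete mixing, C₀ = (0.16·0.0875 + 0.41·0.0012) / 0.57 = 0.02542 mg/L.
Travel time t = 3.4e+04 m / 1.3 m/s = 2.615e+04 s = 0.3027 d.
C = 0.02542·exp(−0.20·0.3027) = 0.02542·0.9413 = 0.02393 mg/L.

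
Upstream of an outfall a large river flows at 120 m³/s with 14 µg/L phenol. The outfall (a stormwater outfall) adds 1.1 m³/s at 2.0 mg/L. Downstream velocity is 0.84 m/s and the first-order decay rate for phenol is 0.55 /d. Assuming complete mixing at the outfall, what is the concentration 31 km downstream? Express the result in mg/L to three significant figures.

14 µg/L = 0.014 mg/L.
After complete mixing, C₀ = (1.1·2 + 120·0.014) / 121.1 = 0.03204 mg/L.
Travel time t = 3.1e+04 m / 0.84 m/s = 3.69e+04 s = 0.4271 d.
C = 0.03204·exp(−0.55·0.4271) = 0.03204·0.7906 = 0.02533 mg/L.

0.0253 mg/L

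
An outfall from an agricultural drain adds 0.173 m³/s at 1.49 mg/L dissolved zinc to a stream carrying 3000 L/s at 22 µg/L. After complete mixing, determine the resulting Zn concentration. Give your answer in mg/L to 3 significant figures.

0.102 mg/L

3000 L/s = 3 m³/s.
22 µg/L = 0.022 mg/L.
Conservation of mass across the mixing zone: C = (0.173·1.49 + 3·0.022) / (0.173 + 3) = 0.3238/3.173 = 0.102 mg/L.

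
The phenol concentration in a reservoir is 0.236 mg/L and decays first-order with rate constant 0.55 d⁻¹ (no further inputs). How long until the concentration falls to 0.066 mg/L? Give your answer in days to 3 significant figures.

2.32 d

t = ln(C₀/C)/k = ln(0.236/0.066)/0.55 = 1.274/0.55 = 2.317 d.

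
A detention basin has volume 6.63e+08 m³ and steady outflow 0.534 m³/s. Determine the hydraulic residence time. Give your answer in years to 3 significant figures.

Q = 0.534 m³/s × 3.156e+07 s/yr = 1.685e+07 m³/yr.
Hydraulic residence time τ = V/Q = 6.63e+08/1.685e+07 = 39.34 yr.

39.3 yr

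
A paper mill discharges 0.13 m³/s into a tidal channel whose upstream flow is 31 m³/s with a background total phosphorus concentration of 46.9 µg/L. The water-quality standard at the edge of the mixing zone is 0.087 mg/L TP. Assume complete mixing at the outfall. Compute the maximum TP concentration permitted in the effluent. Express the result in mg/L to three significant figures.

46.9 µg/L = 0.0469 mg/L.
Mass balance: 0.087·31.13 = 0.13·Cₑ + 31·0.0469.
Cₑ = (2.708 − 1.454) / 0.13 = 9.649 mg/L.

9.65 mg/L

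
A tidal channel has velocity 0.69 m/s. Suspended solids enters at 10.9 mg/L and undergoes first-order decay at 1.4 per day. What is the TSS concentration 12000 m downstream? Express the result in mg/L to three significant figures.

8.22 mg/L

Travel time t = 12000 m / 0.69 m/s = 1.2e+04/0.69 = 1.739e+04 s = 0.2013 d.
First-order decay: C = 10.9·exp(−1.4·0.2013) = 10.9·0.7544 = 8.223 mg/L.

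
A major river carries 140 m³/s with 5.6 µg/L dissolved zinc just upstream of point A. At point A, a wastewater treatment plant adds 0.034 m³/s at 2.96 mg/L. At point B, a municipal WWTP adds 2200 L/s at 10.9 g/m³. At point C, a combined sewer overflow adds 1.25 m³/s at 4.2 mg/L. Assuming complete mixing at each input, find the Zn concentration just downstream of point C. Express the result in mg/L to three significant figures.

0.210 mg/L

5.6 µg/L = 0.0056 mg/L.
After input A: C = (140·0.0056 + 0.034·2.96) / 140 = 0.006317 mg/L.
2200 L/s = 2.2 m³/s.
After input B: C = (140·0.006317 + 2.2·10.9) / 142.2 = 0.1748 mg/L.
After input C: C = (142.2·0.1748 + 1.25·4.2) / 143.5 = 0.2099 mg/L.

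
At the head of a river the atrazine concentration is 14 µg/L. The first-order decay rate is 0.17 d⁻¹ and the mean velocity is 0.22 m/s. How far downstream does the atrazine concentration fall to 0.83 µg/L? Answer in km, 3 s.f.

From C = C₀·e^(−kt), t = ln(C₀/C)/k = ln(14/0.83)/0.17 = 2.825/0.17 = 16.62 d.
Distance = v·t = 0.22 m/s × 1.436e+06 s = 3.159e+05 m = 315.9 km.

316 km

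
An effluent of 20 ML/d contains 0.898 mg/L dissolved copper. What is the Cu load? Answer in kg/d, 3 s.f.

18.0 kg/d

20 ML/d = 0.2315 m³/s.
Mass flux = Q·C = 0.2315 m³/s × 0.898 g/m³ = 0.2079 g/s.
= 0.2079 g/s × 86.4 = 17.96 kg/d.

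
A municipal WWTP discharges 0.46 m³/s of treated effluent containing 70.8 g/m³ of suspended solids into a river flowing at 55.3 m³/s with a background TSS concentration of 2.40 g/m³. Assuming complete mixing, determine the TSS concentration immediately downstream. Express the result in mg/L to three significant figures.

2.96 mg/L

Conservation of mass across the mixing zone: C = (0.46·70.8 + 55.3·2.4) / (0.46 + 55.3) = 165.3/55.76 = 2.964 mg/L.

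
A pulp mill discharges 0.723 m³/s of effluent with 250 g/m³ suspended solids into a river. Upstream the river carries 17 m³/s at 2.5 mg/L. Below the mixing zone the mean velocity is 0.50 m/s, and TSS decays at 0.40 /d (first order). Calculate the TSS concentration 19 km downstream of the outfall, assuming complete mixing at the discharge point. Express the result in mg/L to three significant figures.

After complete mixing, C₀ = (0.723·250 + 17·2.5) / 17.72 = 12.6 mg/L.
Travel time t = 1.9e+04 m / 0.50 m/s = 3.8e+04 s = 0.4398 d.
C = 12.6·exp(−0.40·0.4398) = 12.6·0.8387 = 10.56 mg/L.

10.6 mg/L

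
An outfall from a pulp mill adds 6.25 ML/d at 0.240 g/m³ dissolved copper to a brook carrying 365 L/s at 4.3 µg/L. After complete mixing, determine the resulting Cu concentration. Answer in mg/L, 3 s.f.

6.25 ML/d = 0.07234 m³/s.
365 L/s = 0.365 m³/s.
4.3 µg/L = 0.0043 mg/L.
By mass balance at complete mixing, C = (0.07234·0.24 + 0.365·0.0043) / (0.07234 + 0.365) = 0.01893/0.4373 = 0.04329 mg/L.

0.0433 mg/L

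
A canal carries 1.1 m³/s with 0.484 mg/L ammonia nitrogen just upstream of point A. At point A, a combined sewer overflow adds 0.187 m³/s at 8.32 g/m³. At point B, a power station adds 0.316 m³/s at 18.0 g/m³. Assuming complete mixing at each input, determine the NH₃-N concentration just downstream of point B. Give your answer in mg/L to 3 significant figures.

After input A: C = (1.1·0.484 + 0.187·8.32) / 1.287 = 1.623 mg/L.
After input B: C = (1.287·1.623 + 0.316·18) / 1.603 = 4.851 mg/L.

4.85 mg/L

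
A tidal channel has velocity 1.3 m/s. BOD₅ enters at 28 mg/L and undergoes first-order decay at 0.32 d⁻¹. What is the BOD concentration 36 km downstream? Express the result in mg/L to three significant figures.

25.3 mg/L

Travel time t = 36 km / 1.3 m/s = 3.6e+04/1.3 = 2.769e+04 s = 0.3205 d.
First-order decay: C = 28·exp(−0.32·0.3205) = 28·0.9025 = 25.27 mg/L.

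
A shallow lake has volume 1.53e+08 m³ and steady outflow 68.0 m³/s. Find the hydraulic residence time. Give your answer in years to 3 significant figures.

0.0713 yr

Q = 68.0 m³/s × 3.156e+07 s/yr = 2.146e+09 m³/yr.
Hydraulic residence time τ = V/Q = 1.53e+08/2.146e+09 = 0.0713 yr.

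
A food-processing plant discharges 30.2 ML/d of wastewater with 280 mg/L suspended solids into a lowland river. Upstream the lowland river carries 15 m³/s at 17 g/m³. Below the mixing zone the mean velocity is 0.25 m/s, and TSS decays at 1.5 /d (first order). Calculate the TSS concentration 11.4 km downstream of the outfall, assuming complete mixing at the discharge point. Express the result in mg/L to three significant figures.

10.4 mg/L

30.2 ML/d = 0.3495 m³/s.
After complete mixing, C₀ = (0.3495·280 + 15·17) / 15.35 = 22.99 mg/L.
Travel time t = 1.14e+04 m / 0.25 m/s = 4.56e+04 s = 0.5278 d.
C = 22.99·exp(−1.5·0.5278) = 22.99·0.4531 = 10.42 mg/L.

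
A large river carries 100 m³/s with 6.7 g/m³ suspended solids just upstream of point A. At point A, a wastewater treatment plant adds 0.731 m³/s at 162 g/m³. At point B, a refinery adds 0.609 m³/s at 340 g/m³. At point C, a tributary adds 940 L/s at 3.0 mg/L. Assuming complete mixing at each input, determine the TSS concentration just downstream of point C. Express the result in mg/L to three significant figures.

After input A: C = (100·6.7 + 0.731·162) / 100.7 = 7.827 mg/L.
After input B: C = (100.7·7.827 + 0.609·340) / 101.3 = 9.823 mg/L.
940 L/s = 0.94 m³/s.
After input C: C = (101.3·9.823 + 0.94·3) / 102.3 = 9.76 mg/L.

9.76 mg/L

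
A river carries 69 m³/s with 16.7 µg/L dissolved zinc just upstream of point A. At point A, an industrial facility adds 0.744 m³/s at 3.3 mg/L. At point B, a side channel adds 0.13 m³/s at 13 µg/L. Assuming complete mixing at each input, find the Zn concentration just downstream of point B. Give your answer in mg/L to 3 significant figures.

0.0517 mg/L

16.7 µg/L = 0.0167 mg/L.
After input A: C = (69·0.0167 + 0.744·3.3) / 69.74 = 0.05172 mg/L.
13 µg/L = 0.013 mg/L.
After input B: C = (69.74·0.05172 + 0.13·0.013) / 69.87 = 0.05165 mg/L.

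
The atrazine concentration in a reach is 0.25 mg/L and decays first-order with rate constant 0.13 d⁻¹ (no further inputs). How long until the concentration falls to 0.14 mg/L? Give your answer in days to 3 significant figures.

t = ln(C₀/C)/k = ln(0.25/0.14)/0.13 = 0.5798/0.13 = 4.46 d.

4.46 d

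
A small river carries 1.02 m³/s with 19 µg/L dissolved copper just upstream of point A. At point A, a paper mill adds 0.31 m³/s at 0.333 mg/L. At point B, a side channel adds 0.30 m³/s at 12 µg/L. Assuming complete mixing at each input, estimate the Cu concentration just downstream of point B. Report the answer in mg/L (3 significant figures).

19 µg/L = 0.019 mg/L.
After input A: C = (1.02·0.019 + 0.31·0.333) / 1.33 = 0.09219 mg/L.
12 µg/L = 0.012 mg/L.
After input B: C = (1.33·0.09219 + 0.3·0.012) / 1.63 = 0.07743 mg/L.

0.0774 mg/L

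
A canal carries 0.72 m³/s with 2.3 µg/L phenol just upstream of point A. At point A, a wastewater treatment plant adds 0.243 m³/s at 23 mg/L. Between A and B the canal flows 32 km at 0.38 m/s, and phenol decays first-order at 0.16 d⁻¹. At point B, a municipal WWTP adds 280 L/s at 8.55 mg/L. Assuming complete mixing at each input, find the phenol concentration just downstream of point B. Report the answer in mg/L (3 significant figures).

2.3 µg/L = 0.0023 mg/L.
After input A: C = (0.72·0.0023 + 0.243·23) / 0.963 = 5.805 mg/L.
Over the 32 km reach to input B (t = 8.421e+04 s = 0.9747 d), decay gives C = 5.805·exp(−0.16·0.9747) = 4.967 mg/L.
280 L/s = 0.28 m³/s.
After input B: C = (0.963·4.967 + 0.28·8.55) / 1.243 = 5.774 mg/L.

5.77 mg/L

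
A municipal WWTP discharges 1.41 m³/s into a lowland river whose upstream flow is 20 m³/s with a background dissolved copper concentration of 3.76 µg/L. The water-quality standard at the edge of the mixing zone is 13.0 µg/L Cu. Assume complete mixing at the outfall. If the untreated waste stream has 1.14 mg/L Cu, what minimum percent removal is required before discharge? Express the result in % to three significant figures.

87.4 %

3.76 µg/L = 0.00376 mg/L.
13.0 µg/L = 0.013 mg/L.
Mass balance: 0.013·21.41 = 1.41·Cₑ + 20·0.00376.
Cₑ = (0.2783 − 0.0752) / 1.41 = 0.1441 mg/L.
Required removal = 1 − 0.1441/1.14 = 87.36 %.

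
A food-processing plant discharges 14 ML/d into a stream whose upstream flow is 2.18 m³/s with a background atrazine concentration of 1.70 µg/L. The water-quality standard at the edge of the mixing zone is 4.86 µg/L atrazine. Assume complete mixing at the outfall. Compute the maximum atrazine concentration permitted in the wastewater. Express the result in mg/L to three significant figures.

14 ML/d = 0.162 m³/s.
1.70 µg/L = 0.0017 mg/L.
4.86 µg/L = 0.00486 mg/L.
Mass balance: 0.00486·2.342 = 0.162·Cₑ + 2.18·0.0017.
Cₑ = (0.01138 − 0.003706) / 0.162 = 0.04737 mg/L.

0.0474 mg/L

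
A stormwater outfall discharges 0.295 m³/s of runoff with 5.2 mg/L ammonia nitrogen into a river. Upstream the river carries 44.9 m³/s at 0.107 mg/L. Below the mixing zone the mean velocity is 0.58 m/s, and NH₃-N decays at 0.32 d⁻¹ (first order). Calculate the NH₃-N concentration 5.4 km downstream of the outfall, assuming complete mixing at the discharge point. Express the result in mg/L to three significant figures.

0.135 mg/L

After complete mixing, C₀ = (0.295·5.2 + 44.9·0.107) / 45.2 = 0.1402 mg/L.
Travel time t = 5400 m / 0.58 m/s = 9310 s = 0.1078 d.
C = 0.1402·exp(−0.32·0.1078) = 0.1402·0.9661 = 0.1355 mg/L.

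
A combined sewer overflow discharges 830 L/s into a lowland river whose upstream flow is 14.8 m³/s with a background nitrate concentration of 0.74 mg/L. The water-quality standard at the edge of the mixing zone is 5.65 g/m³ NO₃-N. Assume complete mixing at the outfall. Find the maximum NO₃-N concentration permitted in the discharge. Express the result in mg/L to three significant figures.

830 L/s = 0.83 m³/s.
Mass balance: 5.65·15.63 = 0.83·Cₑ + 14.8·0.74.
Cₑ = (88.31 − 10.95) / 0.83 = 93.2 mg/L.

93.2 mg/L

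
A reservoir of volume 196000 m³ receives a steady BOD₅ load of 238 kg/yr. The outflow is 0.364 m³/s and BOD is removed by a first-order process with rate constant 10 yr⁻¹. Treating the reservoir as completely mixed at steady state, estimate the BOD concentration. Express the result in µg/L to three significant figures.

17.7 µg/L

Outflow Q = 0.364 m³/s × 3.156e+07 s/yr = 1.149e+07 m³/yr.
Steady-state CSTR mass balance: W = Q·C + k·V·C, so C = W/(Q + kV).
Q + kV = 1.149e+07 + 10·196000 = 1.345e+07 m³/yr.
C = 238/1.345e+07 = 1.77e-05 kg/m³ = 0.0177 mg/L = 17.7 µg/L.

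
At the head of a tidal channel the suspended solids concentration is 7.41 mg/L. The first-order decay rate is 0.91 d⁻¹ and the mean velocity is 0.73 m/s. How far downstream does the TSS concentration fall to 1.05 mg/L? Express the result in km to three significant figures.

135 km

From C = C₀·e^(−kt), t = ln(C₀/C)/k = ln(7.41/1.05)/0.91 = 1.954/0.91 = 2.147 d.
Distance = v·t = 0.73 m/s × 1.855e+05 s = 1.354e+05 m = 135.4 km.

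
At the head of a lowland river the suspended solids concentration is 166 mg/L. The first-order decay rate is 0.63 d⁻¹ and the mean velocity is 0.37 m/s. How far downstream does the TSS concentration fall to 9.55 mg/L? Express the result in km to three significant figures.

145 km

From C = C₀·e^(−kt), t = ln(C₀/C)/k = ln(166/9.55)/0.63 = 2.855/0.63 = 4.532 d.
Distance = v·t = 0.37 m/s × 3.916e+05 s = 1.449e+05 m = 144.9 km.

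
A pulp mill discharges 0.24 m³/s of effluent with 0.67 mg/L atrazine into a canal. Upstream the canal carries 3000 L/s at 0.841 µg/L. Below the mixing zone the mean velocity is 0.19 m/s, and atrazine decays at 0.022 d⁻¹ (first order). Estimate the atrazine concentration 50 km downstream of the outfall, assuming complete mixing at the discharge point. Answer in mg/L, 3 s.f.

0.0471 mg/L

3000 L/s = 3 m³/s.
0.841 µg/L = 0.000841 mg/L.
After complete mixing, C₀ = (0.24·0.67 + 3·0.000841) / 3.24 = 0.05041 mg/L.
Travel time t = 5e+04 m / 0.19 m/s = 2.632e+05 s = 3.046 d.
C = 0.05041·exp(−0.022·3.046) = 0.05041·0.9352 = 0.04714 mg/L.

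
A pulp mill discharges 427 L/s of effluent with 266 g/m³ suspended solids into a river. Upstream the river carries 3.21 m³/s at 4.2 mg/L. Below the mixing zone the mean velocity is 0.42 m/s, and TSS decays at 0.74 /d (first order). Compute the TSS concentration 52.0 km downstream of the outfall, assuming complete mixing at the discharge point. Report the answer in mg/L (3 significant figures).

12.1 mg/L

427 L/s = 0.427 m³/s.
After complete mixing, C₀ = (0.427·266 + 3.21·4.2) / 3.637 = 34.94 mg/L.
Travel time t = 5.2e+04 m / 0.42 m/s = 1.238e+05 s = 1.433 d.
C = 34.94·exp(−0.74·1.433) = 34.94·0.3463 = 12.1 mg/L.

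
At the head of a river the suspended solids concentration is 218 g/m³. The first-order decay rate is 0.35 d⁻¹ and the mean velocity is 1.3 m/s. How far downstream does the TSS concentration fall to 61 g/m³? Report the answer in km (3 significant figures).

409 km

From C = C₀·e^(−kt), t = ln(C₀/C)/k = ln(218/61)/0.35 = 1.274/0.35 = 3.639 d.
Distance = v·t = 1.3 m/s × 3.144e+05 s = 4.087e+05 m = 408.7 km.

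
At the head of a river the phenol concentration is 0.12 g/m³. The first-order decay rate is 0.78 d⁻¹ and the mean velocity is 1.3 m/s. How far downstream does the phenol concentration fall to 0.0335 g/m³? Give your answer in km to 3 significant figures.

184 km

From C = C₀·e^(−kt), t = ln(C₀/C)/k = ln(0.12/0.0335)/0.78 = 1.276/0.78 = 1.636 d.
Distance = v·t = 1.3 m/s × 1.413e+05 s = 1.837e+05 m = 183.7 km.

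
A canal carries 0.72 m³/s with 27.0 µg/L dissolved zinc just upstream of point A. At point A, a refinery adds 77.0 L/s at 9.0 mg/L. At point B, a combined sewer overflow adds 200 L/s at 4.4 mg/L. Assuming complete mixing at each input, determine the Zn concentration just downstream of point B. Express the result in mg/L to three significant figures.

1.60 mg/L

27.0 µg/L = 0.027 mg/L.
77.0 L/s = 0.077 m³/s.
After input A: C = (0.72·0.027 + 0.077·9) / 0.797 = 0.8939 mg/L.
200 L/s = 0.2 m³/s.
After input B: C = (0.797·0.8939 + 0.2·4.4) / 0.997 = 1.597 mg/L.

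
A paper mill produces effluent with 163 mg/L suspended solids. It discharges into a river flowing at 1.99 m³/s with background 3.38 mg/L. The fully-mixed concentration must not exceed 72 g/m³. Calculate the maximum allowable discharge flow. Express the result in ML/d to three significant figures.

130 ML/d

Mass balance at complete mixing: C_std·(Q_w + Q_r) = Q_w·C_e + Q_r·C_b.
Rearranging, Q_w = Q_r·(C_std − C_b)/(C_e − C_std) = 1.99·(72 − 3.38) / (163 − 72) = 1.501 m³/s.
= 129.7 ML/d.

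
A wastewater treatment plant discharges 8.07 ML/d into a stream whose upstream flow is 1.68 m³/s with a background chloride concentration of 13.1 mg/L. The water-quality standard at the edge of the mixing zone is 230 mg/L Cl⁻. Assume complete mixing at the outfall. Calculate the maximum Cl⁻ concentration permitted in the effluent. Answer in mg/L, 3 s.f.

8.07 ML/d = 0.0934 m³/s.
Mass balance: 230·1.773 = 0.0934·Cₑ + 1.68·13.1.
Cₑ = (407.9 − 22.01) / 0.0934 = 4131 mg/L.

4130 mg/L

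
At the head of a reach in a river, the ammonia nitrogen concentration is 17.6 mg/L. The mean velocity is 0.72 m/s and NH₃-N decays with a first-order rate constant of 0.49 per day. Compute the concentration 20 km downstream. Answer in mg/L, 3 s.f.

15.0 mg/L

Travel time t = 20 km / 0.72 m/s = 2e+04/0.72 = 2.778e+04 s = 0.3215 d.
First-order decay: C = 17.6·exp(−0.49·0.3215) = 17.6·0.8542 = 15.03 mg/L.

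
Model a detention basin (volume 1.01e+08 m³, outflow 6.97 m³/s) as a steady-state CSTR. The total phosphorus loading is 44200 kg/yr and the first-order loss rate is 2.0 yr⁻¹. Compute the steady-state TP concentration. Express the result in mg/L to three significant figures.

Outflow Q = 6.97 m³/s × 3.156e+07 s/yr = 2.2e+08 m³/yr.
Steady-state CSTR mass balance: W = Q·C + k·V·C, so C = W/(Q + kV).
Q + kV = 2.2e+08 + 2.0·1.01e+08 = 4.22e+08 m³/yr.
C = 44200/4.22e+08 = 0.0001048 kg/m³ = 0.1048 mg/L.

0.105 mg/L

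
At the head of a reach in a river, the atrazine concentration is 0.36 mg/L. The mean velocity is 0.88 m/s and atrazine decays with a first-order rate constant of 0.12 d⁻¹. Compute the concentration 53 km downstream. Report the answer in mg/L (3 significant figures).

0.331 mg/L

Travel time t = 53 km / 0.88 m/s = 5.3e+04/0.88 = 6.023e+04 s = 0.6971 d.
First-order decay: C = 0.36·exp(−0.12·0.6971) = 0.36·0.9198 = 0.3311 mg/L.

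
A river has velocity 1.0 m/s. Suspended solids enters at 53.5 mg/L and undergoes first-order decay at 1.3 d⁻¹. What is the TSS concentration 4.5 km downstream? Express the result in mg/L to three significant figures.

50.0 mg/L

Travel time t = 4.5 km / 1.0 m/s = 4500/1.0 = 4500 s = 0.05208 d.
First-order decay: C = 53.5·exp(−1.3·0.05208) = 53.5·0.9345 = 50 mg/L.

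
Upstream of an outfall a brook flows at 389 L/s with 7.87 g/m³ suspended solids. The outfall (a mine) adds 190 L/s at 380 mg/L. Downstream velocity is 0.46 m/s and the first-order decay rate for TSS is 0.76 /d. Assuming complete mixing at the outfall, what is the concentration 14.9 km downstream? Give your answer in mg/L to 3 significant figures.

190 L/s = 0.19 m³/s.
389 L/s = 0.389 m³/s.
After complete mixing, C₀ = (0.19·380 + 0.389·7.87) / 0.579 = 130 mg/L.
Travel time t = 1.49e+04 m / 0.46 m/s = 3.239e+04 s = 0.3749 d.
C = 130·exp(−0.76·0.3749) = 130·0.7521 = 97.76 mg/L.

97.8 mg/L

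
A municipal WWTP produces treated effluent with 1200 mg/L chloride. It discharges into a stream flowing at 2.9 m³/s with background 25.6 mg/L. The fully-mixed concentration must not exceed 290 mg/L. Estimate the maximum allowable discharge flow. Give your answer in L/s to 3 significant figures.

843 L/s

Mass balance at complete mixing: C_std·(Q_w + Q_r) = Q_w·C_e + Q_r·C_b.
Rearranging, Q_w = Q_r·(C_std − C_b)/(C_e − C_std) = 2.9·(290 − 25.6) / (1200 − 290) = 0.8426 m³/s.
= 842.6 L/s.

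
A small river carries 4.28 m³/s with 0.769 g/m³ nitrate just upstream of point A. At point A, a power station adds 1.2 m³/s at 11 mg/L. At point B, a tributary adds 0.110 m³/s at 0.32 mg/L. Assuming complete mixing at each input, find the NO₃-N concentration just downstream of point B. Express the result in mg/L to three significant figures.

2.96 mg/L

After input A: C = (4.28·0.769 + 1.2·11) / 5.48 = 3.009 mg/L.
After input B: C = (5.48·3.009 + 0.11·0.32) / 5.59 = 2.956 mg/L.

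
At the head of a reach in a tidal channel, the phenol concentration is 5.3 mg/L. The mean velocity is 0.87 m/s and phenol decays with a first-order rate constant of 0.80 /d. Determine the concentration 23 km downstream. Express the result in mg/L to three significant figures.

Travel time t = 23 km / 0.87 m/s = 2.3e+04/0.87 = 2.644e+04 s = 0.306 d.
First-order decay: C = 5.3·exp(−0.80·0.306) = 5.3·0.7829 = 4.149 mg/L.

4.15 mg/L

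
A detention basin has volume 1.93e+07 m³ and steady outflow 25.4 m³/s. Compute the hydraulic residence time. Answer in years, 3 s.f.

0.0241 yr

Q = 25.4 m³/s × 3.156e+07 s/yr = 8.016e+08 m³/yr.
Hydraulic residence time τ = V/Q = 1.93e+07/8.016e+08 = 0.02408 yr.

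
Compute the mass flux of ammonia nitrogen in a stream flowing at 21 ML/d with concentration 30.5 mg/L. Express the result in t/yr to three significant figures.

234 t/yr

21 ML/d = 0.2431 m³/s.
Mass flux = Q·C = 0.2431 m³/s × 30.5 g/m³ = 7.413 g/s.
= 7.413 g/s × 31.56 = 233.9 t/yr.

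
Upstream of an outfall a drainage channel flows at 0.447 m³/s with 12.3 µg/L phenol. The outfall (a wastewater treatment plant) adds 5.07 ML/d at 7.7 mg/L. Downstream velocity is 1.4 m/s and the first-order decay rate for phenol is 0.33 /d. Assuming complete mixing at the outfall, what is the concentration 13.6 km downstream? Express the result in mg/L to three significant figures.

5.07 ML/d = 0.05868 m³/s.
12.3 µg/L = 0.0123 mg/L.
After complete mixing, C₀ = (0.05868·7.7 + 0.447·0.0123) / 0.5057 = 0.9044 mg/L.
Travel time t = 1.36e+04 m / 1.4 m/s = 9714 s = 0.1124 d.
C = 0.9044·exp(−0.33·0.1124) = 0.9044·0.9636 = 0.8715 mg/L.

0.871 mg/L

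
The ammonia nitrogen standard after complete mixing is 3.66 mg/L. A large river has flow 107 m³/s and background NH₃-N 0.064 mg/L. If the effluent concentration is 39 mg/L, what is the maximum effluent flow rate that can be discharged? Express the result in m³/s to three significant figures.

Mass balance at complete mixing: C_std·(Q_w + Q_r) = Q_w·C_e + Q_r·C_b.
Rearranging, Q_w = Q_r·(C_std − C_b)/(C_e − C_std) = 107·(3.66 − 0.064) / (39 − 3.66) = 10.89 m³/s.

10.9 m³/s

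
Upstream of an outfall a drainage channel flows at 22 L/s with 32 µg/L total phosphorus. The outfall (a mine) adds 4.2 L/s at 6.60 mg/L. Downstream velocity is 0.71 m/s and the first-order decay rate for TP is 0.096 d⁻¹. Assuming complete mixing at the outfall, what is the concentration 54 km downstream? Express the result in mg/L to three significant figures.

4.2 L/s = 0.0042 m³/s.
22 L/s = 0.022 m³/s.
32 µg/L = 0.032 mg/L.
After complete mixing, C₀ = (0.0042·6.6 + 0.022·0.032) / 0.0262 = 1.085 mg/L.
Travel time t = 5.4e+04 m / 0.71 m/s = 7.606e+04 s = 0.8803 d.
C = 1.085·exp(−0.096·0.8803) = 1.085·0.919 = 0.997 mg/L.

0.997 mg/L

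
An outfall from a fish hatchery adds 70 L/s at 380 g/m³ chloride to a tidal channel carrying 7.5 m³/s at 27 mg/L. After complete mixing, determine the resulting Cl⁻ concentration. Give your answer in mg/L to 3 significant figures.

30.3 mg/L

70 L/s = 0.07 m³/s.
By mass balance at complete mixing, C = (0.07·380 + 7.5·27) / (0.07 + 7.5) = 229.1/7.57 = 30.26 mg/L.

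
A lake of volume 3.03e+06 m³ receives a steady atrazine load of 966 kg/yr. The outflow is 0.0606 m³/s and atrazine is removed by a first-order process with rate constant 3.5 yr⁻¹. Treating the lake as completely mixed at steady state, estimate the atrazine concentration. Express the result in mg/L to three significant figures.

0.0772 mg/L

Outflow Q = 0.0606 m³/s × 3.156e+07 s/yr = 1.912e+06 m³/yr.
Steady-state CSTR mass balance: W = Q·C + k·V·C, so C = W/(Q + kV).
Q + kV = 1.912e+06 + 3.5·3.03e+06 = 1.252e+07 m³/yr.
C = 966/1.252e+07 = 7.717e-05 kg/m³ = 0.07717 mg/L.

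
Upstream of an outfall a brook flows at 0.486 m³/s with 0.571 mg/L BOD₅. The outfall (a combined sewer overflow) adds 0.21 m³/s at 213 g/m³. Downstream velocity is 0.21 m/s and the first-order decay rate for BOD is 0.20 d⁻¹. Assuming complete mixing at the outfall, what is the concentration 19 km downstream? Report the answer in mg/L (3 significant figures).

After complete mixing, C₀ = (0.21·213 + 0.486·0.571) / 0.696 = 64.67 mg/L.
Travel time t = 1.9e+04 m / 0.21 m/s = 9.048e+04 s = 1.047 d.
C = 64.67·exp(−0.20·1.047) = 64.67·0.811 = 52.45 mg/L.

52.4 mg/L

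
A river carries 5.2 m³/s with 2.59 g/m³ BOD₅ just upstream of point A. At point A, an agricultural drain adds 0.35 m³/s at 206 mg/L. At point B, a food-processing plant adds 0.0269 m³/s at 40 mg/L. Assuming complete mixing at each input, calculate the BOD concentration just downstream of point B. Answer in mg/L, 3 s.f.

15.5 mg/L

After input A: C = (5.2·2.59 + 0.35·206) / 5.55 = 15.42 mg/L.
After input B: C = (5.55·15.42 + 0.0269·40) / 5.577 = 15.54 mg/L.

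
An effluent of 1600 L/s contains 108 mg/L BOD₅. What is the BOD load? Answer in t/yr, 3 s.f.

1600 L/s = 1.6 m³/s.
Mass flux = Q·C = 1.6 m³/s × 108 g/m³ = 172.8 g/s.
= 172.8 g/s × 31.56 = 5453 t/yr.

5450 t/yr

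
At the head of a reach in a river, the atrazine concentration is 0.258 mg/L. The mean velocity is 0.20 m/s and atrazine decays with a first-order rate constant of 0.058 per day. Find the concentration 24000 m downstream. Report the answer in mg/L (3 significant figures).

0.238 mg/L

Travel time t = 24000 m / 0.20 m/s = 2.4e+04/0.20 = 1.2e+05 s = 1.389 d.
First-order decay: C = 0.258·exp(−0.058·1.389) = 0.258·0.9226 = 0.238 mg/L.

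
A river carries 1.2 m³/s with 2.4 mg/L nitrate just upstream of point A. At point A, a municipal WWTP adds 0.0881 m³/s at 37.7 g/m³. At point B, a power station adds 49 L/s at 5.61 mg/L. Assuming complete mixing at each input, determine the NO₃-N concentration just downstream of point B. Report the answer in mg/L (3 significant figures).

After input A: C = (1.2·2.4 + 0.0881·37.7) / 1.288 = 4.814 mg/L.
49 L/s = 0.049 m³/s.
After input B: C = (1.288·4.814 + 0.049·5.61) / 1.337 = 4.844 mg/L.

4.84 mg/L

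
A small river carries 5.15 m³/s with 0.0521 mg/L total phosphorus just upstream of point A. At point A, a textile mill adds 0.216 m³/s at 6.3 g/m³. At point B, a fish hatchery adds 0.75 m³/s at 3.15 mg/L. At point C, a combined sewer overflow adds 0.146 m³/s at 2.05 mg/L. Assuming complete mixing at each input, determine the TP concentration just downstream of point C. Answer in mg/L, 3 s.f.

After input A: C = (5.15·0.0521 + 0.216·6.3) / 5.366 = 0.3036 mg/L.
After input B: C = (5.366·0.3036 + 0.75·3.15) / 6.116 = 0.6527 mg/L.
After input C: C = (6.116·0.6527 + 0.146·2.05) / 6.262 = 0.6852 mg/L.

0.685 mg/L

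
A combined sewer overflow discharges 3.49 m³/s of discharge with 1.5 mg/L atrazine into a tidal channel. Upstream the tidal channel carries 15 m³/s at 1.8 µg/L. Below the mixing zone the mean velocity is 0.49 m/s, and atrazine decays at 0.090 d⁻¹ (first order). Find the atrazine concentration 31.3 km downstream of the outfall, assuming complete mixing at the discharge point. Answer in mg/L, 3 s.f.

1.8 µg/L = 0.0018 mg/L.
After complete mixing, C₀ = (3.49·1.5 + 15·0.0018) / 18.49 = 0.2846 mg/L.
Travel time t = 3.13e+04 m / 0.49 m/s = 6.388e+04 s = 0.7393 d.
C = 0.2846·exp(−0.090·0.7393) = 0.2846·0.9356 = 0.2663 mg/L.

0.266 mg/L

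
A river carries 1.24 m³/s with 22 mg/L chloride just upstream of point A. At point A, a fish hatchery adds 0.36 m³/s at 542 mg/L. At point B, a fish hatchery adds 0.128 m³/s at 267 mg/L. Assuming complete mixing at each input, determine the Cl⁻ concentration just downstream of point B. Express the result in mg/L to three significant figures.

After input A: C = (1.24·22 + 0.36·542) / 1.6 = 139 mg/L.
After input B: C = (1.6·139 + 0.128·267) / 1.728 = 148.5 mg/L.

148 mg/L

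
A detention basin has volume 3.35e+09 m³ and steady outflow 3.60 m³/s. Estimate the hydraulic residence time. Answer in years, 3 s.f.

29.5 yr

Q = 3.60 m³/s × 3.156e+07 s/yr = 1.136e+08 m³/yr.
Hydraulic residence time τ = V/Q = 3.35e+09/1.136e+08 = 29.49 yr.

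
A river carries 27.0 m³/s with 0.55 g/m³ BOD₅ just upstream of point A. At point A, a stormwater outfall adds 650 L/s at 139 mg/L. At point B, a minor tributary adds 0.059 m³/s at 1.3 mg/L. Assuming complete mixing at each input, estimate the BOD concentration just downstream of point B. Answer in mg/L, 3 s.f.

650 L/s = 0.65 m³/s.
After input A: C = (27·0.55 + 0.65·139) / 27.65 = 3.805 mg/L.
After input B: C = (27.65·3.805 + 0.059·1.3) / 27.71 = 3.799 mg/L.

3.80 mg/L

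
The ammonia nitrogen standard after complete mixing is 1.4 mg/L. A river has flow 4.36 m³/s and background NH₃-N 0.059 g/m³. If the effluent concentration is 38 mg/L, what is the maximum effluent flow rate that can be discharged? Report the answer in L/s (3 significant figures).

Mass balance at complete mixing: C_std·(Q_w + Q_r) = Q_w·C_e + Q_r·C_b.
Rearranging, Q_w = Q_r·(C_std − C_b)/(C_e − C_std) = 4.36·(1.4 − 0.059) / (38 − 1.4) = 0.1597 m³/s.
= 159.7 L/s.

160 L/s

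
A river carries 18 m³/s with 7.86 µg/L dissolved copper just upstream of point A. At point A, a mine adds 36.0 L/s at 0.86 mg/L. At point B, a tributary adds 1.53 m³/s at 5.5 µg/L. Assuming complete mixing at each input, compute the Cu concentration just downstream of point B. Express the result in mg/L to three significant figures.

0.00924 mg/L

7.86 µg/L = 0.00786 mg/L.
36.0 L/s = 0.036 m³/s.
After input A: C = (18·0.00786 + 0.036·0.86) / 18.04 = 0.009561 mg/L.
5.5 µg/L = 0.0055 mg/L.
After input B: C = (18.04·0.009561 + 1.53·0.0055) / 19.57 = 0.009243 mg/L.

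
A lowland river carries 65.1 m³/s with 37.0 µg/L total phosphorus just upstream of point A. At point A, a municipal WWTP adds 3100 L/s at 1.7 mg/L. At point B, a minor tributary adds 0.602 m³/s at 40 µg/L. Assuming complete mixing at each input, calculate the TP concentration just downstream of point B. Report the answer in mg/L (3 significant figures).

37.0 µg/L = 0.037 mg/L.
3100 L/s = 3.1 m³/s.
After input A: C = (65.1·0.037 + 3.1·1.7) / 68.2 = 0.1126 mg/L.
40 µg/L = 0.04 mg/L.
After input B: C = (68.2·0.1126 + 0.602·0.04) / 68.8 = 0.112 mg/L.

0.112 mg/L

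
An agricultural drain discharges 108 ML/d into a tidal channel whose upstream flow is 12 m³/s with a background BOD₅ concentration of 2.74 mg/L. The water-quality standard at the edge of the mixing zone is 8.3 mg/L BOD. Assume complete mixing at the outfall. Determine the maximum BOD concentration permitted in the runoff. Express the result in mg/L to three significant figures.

61.7 mg/L

108 ML/d = 1.25 m³/s.
Mass balance: 8.3·13.25 = 1.25·Cₑ + 12·2.74.
Cₑ = (110 − 32.88) / 1.25 = 61.68 mg/L.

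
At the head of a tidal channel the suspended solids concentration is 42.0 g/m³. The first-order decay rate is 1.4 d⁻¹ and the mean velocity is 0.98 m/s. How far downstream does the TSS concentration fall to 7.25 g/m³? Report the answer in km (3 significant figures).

106 km

From C = C₀·e^(−kt), t = ln(C₀/C)/k = ln(42.0/7.25)/1.4 = 1.757/1.4 = 1.255 d.
Distance = v·t = 0.98 m/s × 1.084e+05 s = 1.062e+05 m = 106.2 km.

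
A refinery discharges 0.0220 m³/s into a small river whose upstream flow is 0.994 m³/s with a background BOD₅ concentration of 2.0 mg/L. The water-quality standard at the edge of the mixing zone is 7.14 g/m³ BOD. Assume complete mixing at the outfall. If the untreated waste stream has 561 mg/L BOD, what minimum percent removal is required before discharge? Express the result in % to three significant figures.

Mass balance: 7.14·1.016 = 0.022·Cₑ + 0.994·2.
Cₑ = (7.254 − 1.988) / 0.022 = 239.4 mg/L.
Required removal = 1 − 239.4/561 = 57.33 %.

57.3 %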